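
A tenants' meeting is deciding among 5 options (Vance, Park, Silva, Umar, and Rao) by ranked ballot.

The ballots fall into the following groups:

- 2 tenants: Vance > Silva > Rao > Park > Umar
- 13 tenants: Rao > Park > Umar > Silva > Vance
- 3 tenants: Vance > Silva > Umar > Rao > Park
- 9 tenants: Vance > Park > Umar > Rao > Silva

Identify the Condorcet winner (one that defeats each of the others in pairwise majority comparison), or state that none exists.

Vance

Head-to-head results (27 voters total):
Vance vs Park: Vance wins 14–13.
Vance vs Silva: Vance wins 14–13.
Vance vs Umar: Vance wins 14–13.
Vance vs Rao: Vance wins 14–13.
Park vs Silva: Park wins 22–5.
Park vs Umar: Park wins 24–3.
Park vs Rao: Rao wins 18–9.
Silva vs Umar: Umar wins 22–5.
Silva vs Rao: Rao wins 22–5.
Umar vs Rao: Rao wins 15–12.
Vance beats each rival — Park (14–13), Silva (14–13), Umar (14–13), Rao (14–13) — so Vance is the Condorcet winner.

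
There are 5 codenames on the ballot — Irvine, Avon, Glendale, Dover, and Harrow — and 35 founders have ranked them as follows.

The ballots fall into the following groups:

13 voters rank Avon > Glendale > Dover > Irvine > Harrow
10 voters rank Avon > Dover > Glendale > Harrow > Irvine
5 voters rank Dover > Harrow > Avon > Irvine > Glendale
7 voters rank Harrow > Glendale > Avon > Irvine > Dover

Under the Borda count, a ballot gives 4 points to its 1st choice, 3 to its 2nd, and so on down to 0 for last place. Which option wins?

Borda scores:
  Irvine: 13·1 + 10·0 + 5·1 + 7·1 = 25
  Avon: 13·4 + 10·4 + 5·2 + 7·2 = 116
  Glendale: 13·3 + 10·2 + 5·0 + 7·3 = 80
  Dover: 13·2 + 10·3 + 5·4 + 7·0 = 76
  Harrow: 13·0 + 10·1 + 5·3 + 7·4 = 53
Avon has the highest total.

Avon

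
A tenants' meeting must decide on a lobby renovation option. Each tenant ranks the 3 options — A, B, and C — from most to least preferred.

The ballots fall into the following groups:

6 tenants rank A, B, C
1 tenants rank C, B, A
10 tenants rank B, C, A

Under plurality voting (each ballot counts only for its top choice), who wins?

B

First-place vote totals:
  A: 6
  B: 10
  C: 1
B has the most first-place votes.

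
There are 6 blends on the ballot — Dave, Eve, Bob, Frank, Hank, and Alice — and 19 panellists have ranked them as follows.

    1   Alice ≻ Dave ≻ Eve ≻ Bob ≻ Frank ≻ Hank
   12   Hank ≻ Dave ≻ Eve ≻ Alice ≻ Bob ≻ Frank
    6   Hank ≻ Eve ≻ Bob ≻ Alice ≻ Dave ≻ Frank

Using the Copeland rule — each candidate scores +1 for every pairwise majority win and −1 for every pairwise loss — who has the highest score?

Hank

Pairwise results:
  Dave vs Eve: Dave wins 13–6.
  Dave vs Bob: Dave wins 13–6.
  Dave vs Frank: Dave wins 19–0.
  Dave vs Hank: Hank wins 18–1.
  Dave vs Alice: Dave wins 12–7.
  Eve vs Bob: Eve wins 19–0.
  Eve vs Frank: Eve wins 19–0.
  Eve vs Hank: Hank wins 18–1.
  Eve vs Alice: Eve wins 18–1.
  Bob vs Frank: Bob wins 19–0.
  Bob vs Hank: Hank wins 18–1.
  Bob vs Alice: Alice wins 13–6.
  Frank vs Hank: Hank wins 18–1.
  Frank vs Alice: Alice wins 19–0.
  Hank vs Alice: Hank wins 18–1.
Copeland scores (wins − losses):
  Dave: 4 − 1 = 3
  Eve: 3 − 2 = 1
  Bob: 1 − 4 = -3
  Frank: 0 − 5 = -5
  Hank: 5 − 0 = 5
  Alice: 2 − 3 = -1
Hank has the best Copeland score.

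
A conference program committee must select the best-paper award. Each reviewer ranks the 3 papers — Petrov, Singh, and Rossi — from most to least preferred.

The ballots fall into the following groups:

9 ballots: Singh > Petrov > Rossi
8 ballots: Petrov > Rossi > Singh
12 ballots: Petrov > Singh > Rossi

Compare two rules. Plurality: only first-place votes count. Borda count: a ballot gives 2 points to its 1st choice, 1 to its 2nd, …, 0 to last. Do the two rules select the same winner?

Plurality first-place counts: Petrov 20, Singh 9, Rossi 0 → Petrov.
Borda totals: Petrov 49, Singh 30, Rossi 8 → Petrov.
The two rules agree on Petrov.

Yes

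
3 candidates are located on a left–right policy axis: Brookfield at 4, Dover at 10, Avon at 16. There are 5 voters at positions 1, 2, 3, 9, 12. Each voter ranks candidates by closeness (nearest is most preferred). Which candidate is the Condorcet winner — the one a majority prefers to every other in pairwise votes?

With single-peaked preferences on a line, the Condorcet winner is the candidate closest to the median voter.
The median voter (position 3) is closest to Brookfield at 4.
Check: Brookfield vs Dover — voters closer to Brookfield: 3 of 5.

Brookfield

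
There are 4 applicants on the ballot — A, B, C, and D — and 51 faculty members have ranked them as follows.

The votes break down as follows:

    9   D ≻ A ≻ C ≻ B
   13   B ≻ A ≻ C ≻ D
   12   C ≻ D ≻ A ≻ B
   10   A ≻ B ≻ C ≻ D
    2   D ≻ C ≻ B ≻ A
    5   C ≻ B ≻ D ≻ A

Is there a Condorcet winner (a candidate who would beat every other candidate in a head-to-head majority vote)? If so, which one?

There is no Condorcet winner

Head-to-head results (51 voters total):
A vs B: A wins 31–20.
A vs C: A wins 32–19.
A vs D: D wins 28–23.
B vs C: C wins 28–23.
B vs D: B wins 28–23.
C vs D: C wins 40–11.
No candidate beats all others: A beats B beats D beats A, a majority cycle.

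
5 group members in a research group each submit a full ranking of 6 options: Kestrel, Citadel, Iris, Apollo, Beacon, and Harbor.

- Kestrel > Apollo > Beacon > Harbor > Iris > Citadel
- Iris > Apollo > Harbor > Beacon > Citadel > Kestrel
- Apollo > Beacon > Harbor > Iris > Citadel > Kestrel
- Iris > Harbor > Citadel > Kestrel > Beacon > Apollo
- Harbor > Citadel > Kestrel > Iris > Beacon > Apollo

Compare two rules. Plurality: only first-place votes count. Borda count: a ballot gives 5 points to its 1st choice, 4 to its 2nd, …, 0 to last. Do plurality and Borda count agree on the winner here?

Plurality first-place counts: Kestrel 1, Citadel 0, Iris 2, Apollo 1, Beacon 0, Harbor 1 → Iris.
Borda totals: Kestrel 10, Citadel 9, Iris 15, Apollo 13, Beacon 11, Harbor 17 → Harbor.
The two rules disagree: plurality picks Iris, Borda picks Harbor.

No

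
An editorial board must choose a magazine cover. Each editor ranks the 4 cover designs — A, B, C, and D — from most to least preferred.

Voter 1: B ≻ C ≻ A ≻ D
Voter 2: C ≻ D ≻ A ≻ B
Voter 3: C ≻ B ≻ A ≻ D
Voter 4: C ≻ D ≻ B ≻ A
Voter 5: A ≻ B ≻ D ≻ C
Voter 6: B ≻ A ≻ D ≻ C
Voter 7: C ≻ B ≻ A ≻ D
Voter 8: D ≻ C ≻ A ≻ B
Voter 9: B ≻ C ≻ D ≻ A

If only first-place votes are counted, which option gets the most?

C

First-place vote totals:
  A: 1
  B: 3
  C: 4
  D: 1
C has the most first-place votes.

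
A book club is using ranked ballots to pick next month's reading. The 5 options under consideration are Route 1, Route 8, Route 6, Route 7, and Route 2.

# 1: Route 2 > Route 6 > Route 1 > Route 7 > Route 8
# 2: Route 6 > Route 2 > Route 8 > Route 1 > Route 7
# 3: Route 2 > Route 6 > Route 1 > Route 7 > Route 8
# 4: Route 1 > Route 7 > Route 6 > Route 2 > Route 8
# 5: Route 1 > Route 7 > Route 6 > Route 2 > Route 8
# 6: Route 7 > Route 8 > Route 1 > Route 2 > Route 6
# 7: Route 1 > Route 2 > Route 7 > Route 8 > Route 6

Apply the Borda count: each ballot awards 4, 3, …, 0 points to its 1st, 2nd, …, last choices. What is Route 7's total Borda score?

14

Borda scores:
  Route 1: 2 + 1 + 2 + 4 + 4 + 2 + 4 = 19
  Route 8: 0 + 2 + 0 + 0 + 0 + 3 + 1 = 6
  Route 6: 3 + 4 + 3 + 2 + 2 + 0 + 0 = 14
  Route 7: 1 + 0 + 1 + 3 + 3 + 4 + 2 = 14
  Route 2: 4 + 3 + 4 + 1 + 1 + 1 + 3 = 17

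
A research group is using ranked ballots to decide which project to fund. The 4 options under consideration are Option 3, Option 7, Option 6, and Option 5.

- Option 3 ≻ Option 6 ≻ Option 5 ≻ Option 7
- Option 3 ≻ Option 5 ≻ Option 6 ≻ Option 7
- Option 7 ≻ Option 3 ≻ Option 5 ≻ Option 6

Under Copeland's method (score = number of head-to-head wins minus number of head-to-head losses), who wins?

Pairwise results:
  Option 3 vs Option 7: Option 3 wins 2–1.
  Option 3 vs Option 6: Option 3 wins 3–0.
  Option 3 vs Option 5: Option 3 wins 3–0.
  Option 7 vs Option 6: Option 6 wins 2–1.
  Option 7 vs Option 5: Option 5 wins 2–1.
  Option 6 vs Option 5: Option 5 wins 2–1.
Copeland scores (wins − losses):
  Option 3: 3 − 0 = 3
  Option 7: 0 − 3 = -3
  Option 6: 1 − 2 = -1
  Option 5: 2 − 1 = 1
Option 3 has the best Copeland score.

Option 3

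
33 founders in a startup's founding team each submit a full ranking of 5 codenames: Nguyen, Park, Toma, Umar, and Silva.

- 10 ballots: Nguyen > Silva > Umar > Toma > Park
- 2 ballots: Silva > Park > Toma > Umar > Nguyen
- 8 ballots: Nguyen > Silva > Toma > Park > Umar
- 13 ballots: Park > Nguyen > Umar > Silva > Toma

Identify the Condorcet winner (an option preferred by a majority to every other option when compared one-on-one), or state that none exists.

Head-to-head results (33 voters total):
Nguyen vs Park: Nguyen wins 18–15.
Nguyen vs Toma: Nguyen wins 31–2.
Nguyen vs Umar: Nguyen wins 31–2.
Nguyen vs Silva: Nguyen wins 31–2.
Park vs Toma: Toma wins 18–15.
Park vs Umar: Park wins 23–10.
Park vs Silva: Silva wins 20–13.
Toma vs Umar: Umar wins 23–10.
Toma vs Silva: Silva wins 33–0.
Umar vs Silva: Silva wins 20–13.
Nguyen beats each rival — Park (18–15), Toma (31–2), Umar (31–2), Silva (31–2) — so Nguyen is the Condorcet winner.

Nguyen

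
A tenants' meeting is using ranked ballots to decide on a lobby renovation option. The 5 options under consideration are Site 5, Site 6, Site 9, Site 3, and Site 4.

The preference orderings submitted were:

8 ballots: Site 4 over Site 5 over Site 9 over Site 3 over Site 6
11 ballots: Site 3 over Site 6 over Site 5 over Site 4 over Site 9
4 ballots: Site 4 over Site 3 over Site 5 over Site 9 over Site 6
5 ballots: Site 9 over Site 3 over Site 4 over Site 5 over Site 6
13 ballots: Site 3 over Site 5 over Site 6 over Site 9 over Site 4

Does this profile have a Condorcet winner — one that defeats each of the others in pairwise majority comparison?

Yes

Head-to-head results (41 voters total):
Site 5 vs Site 6: Site 5 wins 30–11.
Site 5 vs Site 9: Site 5 wins 36–5.
Site 5 vs Site 3: Site 3 wins 33–8.
Site 5 vs Site 4: Site 5 wins 24–17.
Site 6 vs Site 9: Site 6 wins 24–17.
Site 6 vs Site 3: Site 3 wins 41–0.
Site 6 vs Site 4: Site 6 wins 24–17.
Site 9 vs Site 3: Site 3 wins 28–13.
Site 9 vs Site 4: Site 4 wins 23–18.
Site 3 vs Site 4: Site 3 wins 29–12.
Site 3 beats each rival — Site 5 (33–8), Site 6 (41–0), Site 9 (28–13), Site 4 (29–12) — so Site 3 is the Condorcet winner.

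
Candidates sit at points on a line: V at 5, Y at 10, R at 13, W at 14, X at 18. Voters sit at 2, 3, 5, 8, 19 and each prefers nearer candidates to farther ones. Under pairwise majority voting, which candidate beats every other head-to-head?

V

With single-peaked preferences on a line, the Condorcet winner is the candidate closest to the median voter.
The median voter (position 5) is closest to V at 5.
Check: V vs Y — voters closer to V: 3 of 5.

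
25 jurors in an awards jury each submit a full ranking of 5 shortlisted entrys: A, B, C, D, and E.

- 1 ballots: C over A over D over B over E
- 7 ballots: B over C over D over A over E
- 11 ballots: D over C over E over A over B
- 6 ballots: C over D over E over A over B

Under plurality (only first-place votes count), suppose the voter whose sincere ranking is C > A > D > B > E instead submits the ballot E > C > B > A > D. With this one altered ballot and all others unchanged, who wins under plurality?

D

First-place totals with the altered ballot: A 0, B 7, C 6, D 11, E 1.
The winner is unchanged: still D.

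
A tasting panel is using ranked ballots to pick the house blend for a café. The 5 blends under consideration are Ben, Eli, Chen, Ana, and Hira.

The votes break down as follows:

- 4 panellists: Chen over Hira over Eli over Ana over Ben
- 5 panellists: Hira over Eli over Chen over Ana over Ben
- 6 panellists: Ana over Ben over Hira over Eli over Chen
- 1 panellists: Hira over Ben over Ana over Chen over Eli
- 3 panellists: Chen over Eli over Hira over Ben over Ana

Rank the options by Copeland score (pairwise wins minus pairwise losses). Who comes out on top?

Hira

Pairwise results:
  Ben vs Eli: Eli wins 12–7.
  Ben vs Chen: Chen wins 12–7.
  Ben vs Ana: Ana wins 15–4.
  Ben vs Hira: Hira wins 13–6.
  Eli vs Chen: Eli wins 11–8.
  Eli vs Ana: Eli wins 12–7.
  Eli vs Hira: Hira wins 16–3.
  Chen vs Ana: Chen wins 12–7.
  Chen vs Hira: Hira wins 12–7.
  Ana vs Hira: Hira wins 13–6.
Copeland scores (wins − losses):
  Ben: 0 − 4 = -4
  Eli: 3 − 1 = 2
  Chen: 2 − 2 = 0
  Ana: 1 − 3 = -2
  Hira: 4 − 0 = 4
Hira has the best Copeland score.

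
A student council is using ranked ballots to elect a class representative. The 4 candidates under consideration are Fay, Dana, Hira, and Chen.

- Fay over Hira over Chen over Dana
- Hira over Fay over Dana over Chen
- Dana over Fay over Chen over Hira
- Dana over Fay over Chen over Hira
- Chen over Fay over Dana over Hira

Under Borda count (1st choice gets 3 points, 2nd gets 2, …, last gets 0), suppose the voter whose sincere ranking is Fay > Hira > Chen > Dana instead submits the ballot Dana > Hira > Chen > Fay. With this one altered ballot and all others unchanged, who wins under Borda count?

Borda totals with the altered ballot: Fay 8, Dana 11, Hira 5, Chen 6.
The switch changes the winner from Fay to Dana.

Dana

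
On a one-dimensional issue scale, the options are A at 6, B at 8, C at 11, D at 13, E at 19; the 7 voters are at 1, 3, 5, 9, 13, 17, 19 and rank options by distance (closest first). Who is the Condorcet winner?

With single-peaked preferences on a line, the Condorcet winner is the candidate closest to the median voter.
The median voter (position 9) is closest to B at 8.
Check: B vs E — voters closer to B: 5 of 7.

B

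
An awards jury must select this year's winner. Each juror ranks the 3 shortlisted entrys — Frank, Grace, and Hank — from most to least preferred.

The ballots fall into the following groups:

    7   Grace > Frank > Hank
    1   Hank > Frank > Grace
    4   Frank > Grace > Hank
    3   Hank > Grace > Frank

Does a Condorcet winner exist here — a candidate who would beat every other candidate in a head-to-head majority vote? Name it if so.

Grace

Head-to-head results (15 voters total):
Frank vs Grace: Grace wins 10–5.
Frank vs Hank: Frank wins 11–4.
Grace vs Hank: Grace wins 11–4.
Grace beats each rival — Frank (10–5), Hank (11–4) — so Grace is the Condorcet winner.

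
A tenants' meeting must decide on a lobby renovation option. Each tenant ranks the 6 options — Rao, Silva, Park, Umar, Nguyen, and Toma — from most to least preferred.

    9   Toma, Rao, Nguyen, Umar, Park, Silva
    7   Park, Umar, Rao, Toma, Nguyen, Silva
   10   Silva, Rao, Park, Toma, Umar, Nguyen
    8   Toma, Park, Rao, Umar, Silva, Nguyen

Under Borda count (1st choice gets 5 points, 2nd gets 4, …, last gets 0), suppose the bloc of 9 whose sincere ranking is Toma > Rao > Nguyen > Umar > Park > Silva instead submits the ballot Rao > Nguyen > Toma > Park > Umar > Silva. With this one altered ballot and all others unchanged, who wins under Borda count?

Rao

Borda totals with the altered ballot: Rao 130, Silva 58, Park 115, Umar 63, Nguyen 43, Toma 101.
The winner is unchanged: still Rao.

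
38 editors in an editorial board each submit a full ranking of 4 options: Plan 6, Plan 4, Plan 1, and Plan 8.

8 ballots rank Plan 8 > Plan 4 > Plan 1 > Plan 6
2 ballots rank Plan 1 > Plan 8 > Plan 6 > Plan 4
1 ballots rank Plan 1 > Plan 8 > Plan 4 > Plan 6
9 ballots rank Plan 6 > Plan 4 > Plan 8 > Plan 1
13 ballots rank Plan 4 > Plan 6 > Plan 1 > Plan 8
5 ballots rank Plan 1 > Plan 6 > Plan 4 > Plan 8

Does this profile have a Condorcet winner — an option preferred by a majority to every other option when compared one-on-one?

Head-to-head results (38 voters total):
Plan 6 vs Plan 4: Plan 4 wins 22–16.
Plan 6 vs Plan 1: Plan 6 wins 22–16.
Plan 6 vs Plan 8: Plan 6 wins 27–11.
Plan 4 vs Plan 1: Plan 4 wins 30–8.
Plan 4 vs Plan 8: Plan 4 wins 27–11.
Plan 1 vs Plan 8: Plan 1 wins 21–17.
Plan 4 beats each rival — Plan 6 (22–16), Plan 1 (30–8), Plan 8 (27–11) — so Plan 4 is the Condorcet winner.

Yes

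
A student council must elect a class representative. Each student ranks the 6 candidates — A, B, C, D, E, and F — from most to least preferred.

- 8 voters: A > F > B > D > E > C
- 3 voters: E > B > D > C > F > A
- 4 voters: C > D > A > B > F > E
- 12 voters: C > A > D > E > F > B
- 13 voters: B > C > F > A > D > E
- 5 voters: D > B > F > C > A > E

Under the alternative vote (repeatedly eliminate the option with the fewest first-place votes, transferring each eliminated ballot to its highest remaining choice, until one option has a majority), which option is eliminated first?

Round 1: C 16, B 13, A 8, D 5, E 3, F 0. F has the fewest and is eliminated.
Round 2: C 16, B 13, A 8, D 5, E 3. E has the fewest and is eliminated.
Round 3: B 16, C 16, A 8, D 5. D has the fewest and is eliminated.
Round 4: B 21, C 16, A 8. A has the fewest and is eliminated.
Round 5: B 29, C 16. B has a majority.

F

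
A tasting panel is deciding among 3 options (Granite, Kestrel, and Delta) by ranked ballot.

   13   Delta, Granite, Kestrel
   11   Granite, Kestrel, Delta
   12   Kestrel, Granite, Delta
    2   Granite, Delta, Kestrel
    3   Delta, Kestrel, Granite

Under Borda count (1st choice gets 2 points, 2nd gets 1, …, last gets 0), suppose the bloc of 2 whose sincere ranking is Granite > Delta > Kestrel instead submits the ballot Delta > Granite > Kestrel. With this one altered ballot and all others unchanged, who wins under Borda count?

Granite

Borda totals with the altered ballot: Granite 49, Kestrel 38, Delta 36.
The winner is unchanged: still Granite.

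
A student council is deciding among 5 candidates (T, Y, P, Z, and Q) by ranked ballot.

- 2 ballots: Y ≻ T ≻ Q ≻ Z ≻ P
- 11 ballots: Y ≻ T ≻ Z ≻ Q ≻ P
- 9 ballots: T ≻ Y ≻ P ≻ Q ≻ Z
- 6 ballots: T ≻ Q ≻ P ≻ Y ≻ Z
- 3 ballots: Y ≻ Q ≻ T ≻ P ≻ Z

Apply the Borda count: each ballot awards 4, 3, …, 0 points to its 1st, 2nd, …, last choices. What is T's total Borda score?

105

Borda scores:
  T: 2·3 + 11·3 + 9·4 + 6·4 + 3·2 = 105
  Y: 2·4 + 11·4 + 9·3 + 6·1 + 3·4 = 97
  P: 2·0 + 11·0 + 9·2 + 6·2 + 3·1 = 33
  Z: 2·1 + 11·2 + 9·0 + 6·0 + 3·0 = 24
  Q: 2·2 + 11·1 + 9·1 + 6·3 + 3·3 = 51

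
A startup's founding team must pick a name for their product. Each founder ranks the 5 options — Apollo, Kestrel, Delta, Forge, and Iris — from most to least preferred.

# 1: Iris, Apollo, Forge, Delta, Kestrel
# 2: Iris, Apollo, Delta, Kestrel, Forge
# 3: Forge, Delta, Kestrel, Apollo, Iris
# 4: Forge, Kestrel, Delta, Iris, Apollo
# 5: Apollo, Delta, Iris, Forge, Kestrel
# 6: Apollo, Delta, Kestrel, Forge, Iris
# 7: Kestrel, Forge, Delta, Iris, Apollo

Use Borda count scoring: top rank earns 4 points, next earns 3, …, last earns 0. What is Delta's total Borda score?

Borda scores:
  Apollo: 3 + 3 + 1 + 0 + 4 + 4 + 0 = 15
  Kestrel: 0 + 1 + 2 + 3 + 0 + 2 + 4 = 12
  Delta: 1 + 2 + 3 + 2 + 3 + 3 + 2 = 16
  Forge: 2 + 0 + 4 + 4 + 1 + 1 + 3 = 15
  Iris: 4 + 4 + 0 + 1 + 2 + 0 + 1 = 12

16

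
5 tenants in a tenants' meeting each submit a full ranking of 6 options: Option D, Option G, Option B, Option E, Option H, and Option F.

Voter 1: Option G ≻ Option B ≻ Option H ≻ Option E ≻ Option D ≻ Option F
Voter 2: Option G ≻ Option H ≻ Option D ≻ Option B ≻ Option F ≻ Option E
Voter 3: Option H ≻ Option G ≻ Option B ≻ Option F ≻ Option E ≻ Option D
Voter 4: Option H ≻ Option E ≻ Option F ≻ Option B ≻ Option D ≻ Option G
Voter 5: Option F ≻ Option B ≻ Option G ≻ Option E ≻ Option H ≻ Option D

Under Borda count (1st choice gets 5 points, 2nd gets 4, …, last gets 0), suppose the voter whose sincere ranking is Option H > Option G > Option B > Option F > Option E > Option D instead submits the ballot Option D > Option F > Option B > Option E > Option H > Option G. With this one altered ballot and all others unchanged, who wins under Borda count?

Borda totals with the altered ballot: Option D 10, Option G 13, Option B 15, Option E 10, Option H 14, Option F 13.
The switch changes the winner from Option H to Option B.

Option B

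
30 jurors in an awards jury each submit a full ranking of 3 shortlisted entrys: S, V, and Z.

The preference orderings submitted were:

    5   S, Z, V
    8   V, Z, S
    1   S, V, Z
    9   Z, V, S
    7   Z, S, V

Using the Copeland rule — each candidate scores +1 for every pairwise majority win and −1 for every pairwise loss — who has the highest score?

Pairwise results:
  S vs V: V wins 17–13.
  S vs Z: Z wins 24–6.
  V vs Z: Z wins 21–9.
Copeland scores (wins − losses):
  S: 0 − 2 = -2
  V: 1 − 1 = 0
  Z: 2 − 0 = 2
Z has the best Copeland score.

Z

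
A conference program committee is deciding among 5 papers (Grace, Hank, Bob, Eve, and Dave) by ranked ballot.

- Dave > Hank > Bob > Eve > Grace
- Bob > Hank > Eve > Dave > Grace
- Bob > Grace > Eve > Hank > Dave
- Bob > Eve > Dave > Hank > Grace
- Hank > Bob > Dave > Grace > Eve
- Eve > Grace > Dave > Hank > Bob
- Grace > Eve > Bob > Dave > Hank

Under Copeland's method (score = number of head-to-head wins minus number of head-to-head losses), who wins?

Pairwise results:
  Grace vs Hank: Hank wins 4–3.
  Grace vs Bob: Bob wins 5–2.
  Grace vs Eve: Eve wins 4–3.
  Grace vs Dave: Dave wins 4–3.
  Hank vs Bob: Bob wins 4–3.
  Hank vs Eve: Eve wins 4–3.
  Hank vs Dave: Dave wins 4–3.
  Bob vs Eve: Bob wins 5–2.
  Bob vs Dave: Bob wins 5–2.
  Eve vs Dave: Eve wins 5–2.
Copeland scores (wins − losses):
  Grace: 0 − 4 = -4
  Hank: 1 − 3 = -2
  Bob: 4 − 0 = 4
  Eve: 3 − 1 = 2
  Dave: 2 − 2 = 0
Bob has the best Copeland score.

Bob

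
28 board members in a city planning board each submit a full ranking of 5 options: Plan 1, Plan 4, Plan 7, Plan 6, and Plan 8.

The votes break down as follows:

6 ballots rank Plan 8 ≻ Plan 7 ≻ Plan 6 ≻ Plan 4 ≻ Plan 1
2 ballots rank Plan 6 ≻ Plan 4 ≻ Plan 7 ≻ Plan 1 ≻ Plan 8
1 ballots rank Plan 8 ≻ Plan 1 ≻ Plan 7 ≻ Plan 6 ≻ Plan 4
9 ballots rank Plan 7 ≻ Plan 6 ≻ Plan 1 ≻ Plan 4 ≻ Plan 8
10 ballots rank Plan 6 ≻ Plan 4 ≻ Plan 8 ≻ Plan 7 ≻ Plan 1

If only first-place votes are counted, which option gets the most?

First-place vote totals:
  Plan 1: 0
  Plan 4: 0
  Plan 7: 9
  Plan 6: 12
  Plan 8: 7
Plan 6 has the most first-place votes.

Plan 6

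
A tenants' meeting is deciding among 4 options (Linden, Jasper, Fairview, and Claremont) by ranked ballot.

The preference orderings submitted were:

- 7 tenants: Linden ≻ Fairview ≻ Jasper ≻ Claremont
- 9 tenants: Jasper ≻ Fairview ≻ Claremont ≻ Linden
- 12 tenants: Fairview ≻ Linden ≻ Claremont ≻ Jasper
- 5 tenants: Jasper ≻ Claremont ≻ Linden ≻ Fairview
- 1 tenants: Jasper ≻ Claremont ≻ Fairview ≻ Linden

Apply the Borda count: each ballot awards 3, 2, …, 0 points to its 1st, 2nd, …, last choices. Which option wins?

Borda scores:
  Linden: 7·3 + 9·0 + 12·2 + 5·1 + 0 = 50
  Jasper: 7·1 + 9·3 + 12·0 + 5·3 + 3 = 52
  Fairview: 7·2 + 9·2 + 12·3 + 5·0 + 1 = 69
  Claremont: 7·0 + 9·1 + 12·1 + 5·2 + 2 = 33
Fairview has the highest total.

Fairview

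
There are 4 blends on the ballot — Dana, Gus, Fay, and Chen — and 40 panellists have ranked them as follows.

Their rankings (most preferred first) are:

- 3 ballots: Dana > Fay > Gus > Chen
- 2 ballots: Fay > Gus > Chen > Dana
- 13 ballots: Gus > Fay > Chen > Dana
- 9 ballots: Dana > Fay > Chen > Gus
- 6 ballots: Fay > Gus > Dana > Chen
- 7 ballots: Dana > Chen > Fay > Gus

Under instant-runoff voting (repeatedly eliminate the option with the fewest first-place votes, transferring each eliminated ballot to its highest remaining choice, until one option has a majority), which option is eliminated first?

Round 1: Dana 19, Gus 13, Fay 8, Chen 0. Chen has the fewest and is eliminated.
Round 2: Dana 19, Gus 13, Fay 8. Fay has the fewest and is eliminated.
Round 3: Gus 21, Dana 19. Gus has a majority.

Chen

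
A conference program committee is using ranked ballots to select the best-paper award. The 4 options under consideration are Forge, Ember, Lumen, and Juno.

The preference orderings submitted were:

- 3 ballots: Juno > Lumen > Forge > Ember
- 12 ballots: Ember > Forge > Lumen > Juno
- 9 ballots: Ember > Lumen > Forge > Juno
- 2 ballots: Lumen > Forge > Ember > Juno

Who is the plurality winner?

First-place vote totals:
  Forge: 0
  Ember: 21
  Lumen: 2
  Juno: 3
Ember has the most first-place votes.

Ember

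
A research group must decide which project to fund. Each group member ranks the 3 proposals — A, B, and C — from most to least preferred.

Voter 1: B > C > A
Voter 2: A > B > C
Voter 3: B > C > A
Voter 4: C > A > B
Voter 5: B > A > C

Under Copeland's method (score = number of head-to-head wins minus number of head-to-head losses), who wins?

Pairwise results:
  A vs B: B wins 3–2.
  A vs C: C wins 3–2.
  B vs C: B wins 4–1.
Copeland scores (wins − losses):
  A: 0 − 2 = -2
  B: 2 − 0 = 2
  C: 1 − 1 = 0
B has the best Copeland score.

B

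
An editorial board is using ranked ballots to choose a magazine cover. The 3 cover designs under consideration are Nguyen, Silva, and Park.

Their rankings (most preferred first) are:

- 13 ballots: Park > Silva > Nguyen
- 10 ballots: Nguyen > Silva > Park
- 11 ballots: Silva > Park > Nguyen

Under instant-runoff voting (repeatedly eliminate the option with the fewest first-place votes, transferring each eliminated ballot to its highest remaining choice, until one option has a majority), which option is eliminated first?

Nguyen

Round 1: Park 13, Silva 11, Nguyen 10. Nguyen has the fewest and is eliminated.
Round 2: Silva 21, Park 13. Silva has a majority.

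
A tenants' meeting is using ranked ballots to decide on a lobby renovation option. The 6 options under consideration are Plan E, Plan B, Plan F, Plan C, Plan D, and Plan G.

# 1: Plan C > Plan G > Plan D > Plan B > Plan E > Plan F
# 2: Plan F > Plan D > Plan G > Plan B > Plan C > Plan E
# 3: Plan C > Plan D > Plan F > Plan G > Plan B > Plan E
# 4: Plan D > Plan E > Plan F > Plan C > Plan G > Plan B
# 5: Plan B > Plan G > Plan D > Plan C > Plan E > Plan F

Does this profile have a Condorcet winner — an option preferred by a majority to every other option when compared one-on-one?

Head-to-head results (5 voters total):
Plan E vs Plan B: Plan B wins 4–1.
Plan E vs Plan F: Plan E wins 3–2.
Plan E vs Plan C: Plan C wins 4–1.
Plan E vs Plan D: Plan D wins 5–0.
Plan E vs Plan G: Plan G wins 4–1.
Plan B vs Plan F: Plan F wins 3–2.
Plan B vs Plan C: Plan C wins 3–2.
Plan B vs Plan D: Plan D wins 4–1.
Plan B vs Plan G: Plan G wins 4–1.
Plan F vs Plan C: Plan C wins 3–2.
Plan F vs Plan D: Plan D wins 4–1.
Plan F vs Plan G: Plan F wins 3–2.
Plan C vs Plan D: Plan D wins 3–2.
Plan C vs Plan G: Plan C wins 3–2.
Plan D vs Plan G: Plan D wins 3–2.
Plan D beats each rival — Plan E (5–0), Plan B (4–1), Plan F (4–1), Plan C (3–2), Plan G (3–2) — so Plan D is the Condorcet winner.

Yes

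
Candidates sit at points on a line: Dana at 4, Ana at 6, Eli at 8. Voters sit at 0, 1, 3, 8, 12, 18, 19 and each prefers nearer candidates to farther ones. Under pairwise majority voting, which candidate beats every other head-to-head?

With single-peaked preferences on a line, the Condorcet winner is the candidate closest to the median voter.
The median voter (position 8) is closest to Eli at 8.
Check: Eli vs Ana — voters closer to Eli: 4 of 7.

Eli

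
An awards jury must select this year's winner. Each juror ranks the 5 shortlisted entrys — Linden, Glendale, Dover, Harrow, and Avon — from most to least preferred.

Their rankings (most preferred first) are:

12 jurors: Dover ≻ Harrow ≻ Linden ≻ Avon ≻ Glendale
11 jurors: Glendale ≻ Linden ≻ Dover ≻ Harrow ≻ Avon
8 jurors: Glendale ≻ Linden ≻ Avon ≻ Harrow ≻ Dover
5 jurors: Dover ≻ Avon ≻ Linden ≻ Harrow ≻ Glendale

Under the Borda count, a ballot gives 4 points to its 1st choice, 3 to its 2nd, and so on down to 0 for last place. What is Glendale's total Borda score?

Borda scores:
  Linden: 12·2 + 11·3 + 8·3 + 5·2 = 91
  Glendale: 12·0 + 11·4 + 8·4 + 5·0 = 76
  Dover: 12·4 + 11·2 + 8·0 + 5·4 = 90
  Harrow: 12·3 + 11·1 + 8·1 + 5·1 = 60
  Avon: 12·1 + 11·0 + 8·2 + 5·3 = 43

76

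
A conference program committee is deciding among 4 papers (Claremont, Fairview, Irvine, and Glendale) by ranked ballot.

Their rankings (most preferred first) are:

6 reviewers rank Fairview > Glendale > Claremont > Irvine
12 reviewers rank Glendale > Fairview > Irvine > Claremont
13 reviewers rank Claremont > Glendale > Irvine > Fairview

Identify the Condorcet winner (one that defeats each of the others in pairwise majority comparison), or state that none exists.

Head-to-head results (31 voters total):
Claremont vs Fairview: Fairview wins 18–13.
Claremont vs Irvine: Claremont wins 19–12.
Claremont vs Glendale: Glendale wins 18–13.
Fairview vs Irvine: Fairview wins 18–13.
Fairview vs Glendale: Glendale wins 25–6.
Irvine vs Glendale: Glendale wins 31–0.
Glendale beats each rival — Claremont (18–13), Fairview (25–6), Irvine (31–0) — so Glendale is the Condorcet winner.

Glendale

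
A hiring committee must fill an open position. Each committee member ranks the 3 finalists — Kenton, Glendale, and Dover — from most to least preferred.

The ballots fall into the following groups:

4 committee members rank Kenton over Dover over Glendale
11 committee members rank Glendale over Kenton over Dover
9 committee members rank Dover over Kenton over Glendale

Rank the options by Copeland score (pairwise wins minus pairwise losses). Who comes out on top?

Pairwise results:
  Kenton vs Glendale: Kenton wins 13–11.
  Kenton vs Dover: Kenton wins 15–9.
  Glendale vs Dover: Dover wins 13–11.
Copeland scores (wins − losses):
  Kenton: 2 − 0 = 2
  Glendale: 0 − 2 = -2
  Dover: 1 − 1 = 0
Kenton has the best Copeland score.

Kenton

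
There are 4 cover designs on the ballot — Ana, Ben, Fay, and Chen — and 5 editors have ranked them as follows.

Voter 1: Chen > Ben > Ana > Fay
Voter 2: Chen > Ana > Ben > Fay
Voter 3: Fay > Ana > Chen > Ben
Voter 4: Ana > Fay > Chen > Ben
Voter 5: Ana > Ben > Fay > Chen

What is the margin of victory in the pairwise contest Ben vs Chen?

Ballots ranking Ben above Chen: 1.
Ballots ranking Chen above Ben: 4.
Chen wins 4–1, a margin of 3.

3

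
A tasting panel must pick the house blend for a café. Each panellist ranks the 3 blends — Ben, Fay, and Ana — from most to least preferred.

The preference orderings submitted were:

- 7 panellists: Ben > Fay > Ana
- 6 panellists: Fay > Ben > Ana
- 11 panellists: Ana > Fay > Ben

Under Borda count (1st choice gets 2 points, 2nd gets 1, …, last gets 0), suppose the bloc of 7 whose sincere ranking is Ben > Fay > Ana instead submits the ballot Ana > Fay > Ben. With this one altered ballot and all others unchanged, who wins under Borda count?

Ana

Borda totals with the altered ballot: Ben 6, Fay 30, Ana 36.
The switch changes the winner from Fay to Ana.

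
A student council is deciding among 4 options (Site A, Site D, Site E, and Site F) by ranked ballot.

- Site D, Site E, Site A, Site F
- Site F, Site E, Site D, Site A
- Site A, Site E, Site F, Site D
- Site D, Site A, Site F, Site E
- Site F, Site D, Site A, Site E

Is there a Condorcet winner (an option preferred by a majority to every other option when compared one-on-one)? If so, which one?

Head-to-head results (5 voters total):
Site A vs Site D: Site D wins 4–1.
Site A vs Site E: Site A wins 3–2.
Site A vs Site F: Site A wins 3–2.
Site D vs Site E: Site D wins 3–2.
Site D vs Site F: Site F wins 3–2.
Site E vs Site F: Site F wins 3–2.
No candidate beats all others: Site A beats Site F beats Site D beats Site A, a majority cycle.

There is no Condorcet winner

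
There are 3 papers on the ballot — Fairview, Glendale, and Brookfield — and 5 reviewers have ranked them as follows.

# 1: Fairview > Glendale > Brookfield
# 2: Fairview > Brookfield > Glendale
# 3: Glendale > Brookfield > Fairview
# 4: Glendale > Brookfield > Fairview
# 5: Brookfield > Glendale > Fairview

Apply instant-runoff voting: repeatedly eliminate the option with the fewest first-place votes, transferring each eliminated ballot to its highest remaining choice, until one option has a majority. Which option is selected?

Round 1: Fairview 2, Glendale 2, Brookfield 1. Brookfield has the fewest and is eliminated.
Round 2: Glendale 3, Fairview 2. Glendale has a majority.

Glendale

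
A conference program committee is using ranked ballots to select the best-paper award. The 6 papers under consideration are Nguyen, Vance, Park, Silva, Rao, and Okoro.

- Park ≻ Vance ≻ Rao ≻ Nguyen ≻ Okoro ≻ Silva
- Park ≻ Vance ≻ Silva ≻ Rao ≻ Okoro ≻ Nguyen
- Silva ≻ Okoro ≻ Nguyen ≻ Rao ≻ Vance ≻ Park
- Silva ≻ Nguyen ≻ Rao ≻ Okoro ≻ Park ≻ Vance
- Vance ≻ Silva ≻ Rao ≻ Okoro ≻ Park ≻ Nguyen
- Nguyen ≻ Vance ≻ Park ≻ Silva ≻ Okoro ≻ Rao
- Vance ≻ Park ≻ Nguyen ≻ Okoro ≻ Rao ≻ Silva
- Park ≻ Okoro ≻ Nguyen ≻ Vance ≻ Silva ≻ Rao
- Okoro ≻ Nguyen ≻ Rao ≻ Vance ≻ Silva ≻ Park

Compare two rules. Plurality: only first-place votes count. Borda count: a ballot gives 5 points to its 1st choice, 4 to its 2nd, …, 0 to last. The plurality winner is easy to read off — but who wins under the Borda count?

Vance

Plurality first-place counts: Nguyen 1, Vance 2, Park 3, Silva 2, Rao 0, Okoro 1 → Park.
Borda totals: Nguyen 24, Vance 27, Park 24, Silva 21, Rao 17, Okoro 22 → Vance.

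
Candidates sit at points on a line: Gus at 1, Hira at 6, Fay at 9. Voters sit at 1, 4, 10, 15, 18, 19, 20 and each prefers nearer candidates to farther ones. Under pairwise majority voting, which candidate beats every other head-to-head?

With single-peaked preferences on a line, the Condorcet winner is the candidate closest to the median voter.
The median voter (position 15) is closest to Fay at 9.
Check: Fay vs Hira — voters closer to Fay: 5 of 7.

Fay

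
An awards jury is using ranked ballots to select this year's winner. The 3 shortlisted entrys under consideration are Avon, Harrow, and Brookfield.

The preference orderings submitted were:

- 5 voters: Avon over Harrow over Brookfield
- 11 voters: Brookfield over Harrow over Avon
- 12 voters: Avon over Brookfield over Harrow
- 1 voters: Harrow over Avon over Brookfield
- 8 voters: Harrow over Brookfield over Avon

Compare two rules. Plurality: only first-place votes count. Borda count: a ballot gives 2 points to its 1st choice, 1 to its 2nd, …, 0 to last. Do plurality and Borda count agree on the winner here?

No

Plurality first-place counts: Avon 17, Harrow 9, Brookfield 11 → Avon.
Borda totals: Avon 35, Harrow 34, Brookfield 42 → Brookfield.
The two rules disagree: plurality picks Avon, Borda picks Brookfield.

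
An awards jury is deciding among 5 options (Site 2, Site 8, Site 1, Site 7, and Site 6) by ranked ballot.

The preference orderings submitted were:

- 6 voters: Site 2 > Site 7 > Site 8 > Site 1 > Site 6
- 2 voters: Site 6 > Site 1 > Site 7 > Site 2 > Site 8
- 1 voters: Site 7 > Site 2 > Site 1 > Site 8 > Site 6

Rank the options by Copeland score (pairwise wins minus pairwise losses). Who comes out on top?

Pairwise results:
  Site 2 vs Site 8: Site 2 wins 9–0.
  Site 2 vs Site 1: Site 2 wins 7–2.
  Site 2 vs Site 7: Site 2 wins 6–3.
  Site 2 vs Site 6: Site 2 wins 7–2.
  Site 8 vs Site 1: Site 8 wins 6–3.
  Site 8 vs Site 7: Site 7 wins 9–0.
  Site 8 vs Site 6: Site 8 wins 7–2.
  Site 1 vs Site 7: Site 7 wins 7–2.
  Site 1 vs Site 6: Site 1 wins 7–2.
  Site 7 vs Site 6: Site 7 wins 7–2.
Copeland scores (wins − losses):
  Site 2: 4 − 0 = 4
  Site 8: 2 − 2 = 0
  Site 1: 1 − 3 = -2
  Site 7: 3 − 1 = 2
  Site 6: 0 − 4 = -4
Site 2 has the best Copeland score.

Site 2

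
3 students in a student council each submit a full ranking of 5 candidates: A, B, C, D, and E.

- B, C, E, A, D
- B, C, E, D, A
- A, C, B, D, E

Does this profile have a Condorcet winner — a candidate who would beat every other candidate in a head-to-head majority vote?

Yes

Head-to-head results (3 voters total):
A vs B: B wins 2–1.
A vs C: C wins 2–1.
A vs D: A wins 2–1.
A vs E: E wins 2–1.
B vs C: B wins 2–1.
B vs D: B wins 3–0.
B vs E: B wins 3–0.
C vs D: C wins 3–0.
C vs E: C wins 3–0.
D vs E: E wins 2–1.
B beats each rival — A (2–1), C (2–1), D (3–0), E (3–0) — so B is the Condorcet winner.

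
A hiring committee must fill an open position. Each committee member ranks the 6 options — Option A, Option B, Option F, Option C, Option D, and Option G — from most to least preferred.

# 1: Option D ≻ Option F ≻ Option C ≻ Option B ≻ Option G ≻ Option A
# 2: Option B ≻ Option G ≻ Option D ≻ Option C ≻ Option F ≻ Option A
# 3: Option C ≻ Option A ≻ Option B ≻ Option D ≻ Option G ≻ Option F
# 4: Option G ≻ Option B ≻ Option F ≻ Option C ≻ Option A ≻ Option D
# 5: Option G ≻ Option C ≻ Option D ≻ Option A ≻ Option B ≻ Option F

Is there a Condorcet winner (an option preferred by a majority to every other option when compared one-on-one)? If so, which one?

Head-to-head results (5 voters total):
Option A vs Option B: Option B wins 3–2.
Option A vs Option F: Option F wins 3–2.
Option A vs Option C: Option C wins 5–0.
Option A vs Option D: Option D wins 3–2.
Option A vs Option G: Option G wins 4–1.
Option B vs Option F: Option B wins 4–1.
Option B vs Option C: Option C wins 3–2.
Option B vs Option D: Option B wins 3–2.
Option B vs Option G: Option B wins 3–2.
Option F vs Option C: Option C wins 3–2.
Option F vs Option D: Option D wins 4–1.
Option F vs Option G: Option G wins 4–1.
Option C vs Option D: Option C wins 3–2.
Option C vs Option G: Option G wins 3–2.
Option D vs Option G: Option G wins 3–2.
No candidate beats all others: Option B beats Option G beats Option C beats Option B, a majority cycle.

There is no Condorcet winner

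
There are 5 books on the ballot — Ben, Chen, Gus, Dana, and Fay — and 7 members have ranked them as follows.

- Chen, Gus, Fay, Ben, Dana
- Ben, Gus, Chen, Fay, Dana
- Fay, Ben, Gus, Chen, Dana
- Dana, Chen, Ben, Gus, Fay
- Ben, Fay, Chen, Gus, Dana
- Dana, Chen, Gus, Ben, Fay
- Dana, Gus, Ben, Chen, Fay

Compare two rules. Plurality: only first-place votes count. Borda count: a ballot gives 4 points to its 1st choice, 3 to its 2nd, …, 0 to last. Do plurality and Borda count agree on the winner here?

No

Plurality first-place counts: Ben 2, Chen 1, Gus 0, Dana 3, Fay 1 → Dana.
Borda totals: Ben 17, Chen 16, Gus 15, Dana 12, Fay 10 → Ben.
The two rules disagree: plurality picks Dana, Borda picks Ben.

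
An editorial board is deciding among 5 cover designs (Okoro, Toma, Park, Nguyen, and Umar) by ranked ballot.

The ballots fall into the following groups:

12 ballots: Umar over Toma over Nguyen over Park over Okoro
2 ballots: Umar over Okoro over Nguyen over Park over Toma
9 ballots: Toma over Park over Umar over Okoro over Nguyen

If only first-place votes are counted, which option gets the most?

Umar

First-place vote totals:
  Okoro: 0
  Toma: 9
  Park: 0
  Nguyen: 0
  Umar: 14
Umar has the most first-place votes.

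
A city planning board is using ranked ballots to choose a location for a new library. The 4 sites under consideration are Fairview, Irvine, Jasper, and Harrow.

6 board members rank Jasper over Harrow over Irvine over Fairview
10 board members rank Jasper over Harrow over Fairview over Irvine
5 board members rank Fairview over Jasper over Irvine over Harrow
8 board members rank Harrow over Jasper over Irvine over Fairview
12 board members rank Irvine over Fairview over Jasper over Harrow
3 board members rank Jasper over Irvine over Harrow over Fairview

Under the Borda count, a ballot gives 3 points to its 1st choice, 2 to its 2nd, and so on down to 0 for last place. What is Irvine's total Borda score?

61

Borda scores:
  Fairview: 6·0 + 10·1 + 5·3 + 8·0 + 12·2 + 3·0 = 49
  Irvine: 6·1 + 10·0 + 5·1 + 8·1 + 12·3 + 3·2 = 61
  Jasper: 6·3 + 10·3 + 5·2 + 8·2 + 12·1 + 3·3 = 95
  Harrow: 6·2 + 10·2 + 5·0 + 8·3 + 12·0 + 3·1 = 59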